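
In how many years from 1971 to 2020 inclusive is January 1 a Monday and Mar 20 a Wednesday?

Check each year's weekday for January 1 and Mar 20:
  1971: Fri/Sat  1972: Sat/Mon  1973: Mon/Tue  1974: Tue/Wed  1975: Wed/Thu  1976: Thu/Sat  1977: Sat/Sun  1978: Sun/Mon  1979: Mon/Tue  1980: Tue/Thu  1981: Thu/Fri  1982: Fri/Sat  1983: Sat/Sun  1984: Sun/Tue  …(22 more)…  2007: Mon/Tue  2008: Tue/Thu  2009: Thu/Fri  2010: Fri/Sat  2011: Sat/Sun  2012: Sun/Tue  2013: Tue/Wed  2014: Wed/Thu  2015: Thu/Fri  2016: Fri/Sun  2017: Sun/Mon  2018: Mon/Tue  2019: Tue/Wed  2020: Wed/Fri
Both conditions hold in: 1996 — 1.

1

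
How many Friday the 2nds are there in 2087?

1

Check the 2nd of each month of 2087: Jan 2: Thu, Feb 2: Sun, Mar 2: Sun, Apr 2: Wed, May 2: Fri, Jun 2: Mon, Jul 2: Wed, Aug 2: Sat, Sep 2: Tue, Oct 2: Thu, Nov 2: Sun, Dec 2: Tue.
Friday occurs in May — 1 month.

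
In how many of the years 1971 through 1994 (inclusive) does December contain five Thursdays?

11

December has 31 days; it has five Thursdays when Thursday falls among the first (month-length − 28) days — i.e. when December 1 is one of Thursday/Wednesday/Tuesday.
December 1 by year: 1971:Wed✓ 1972:Fri 1973:Sat 1974:Sun 1975:Mon 1976:Wed✓ 1977:Thu✓ 1978:Fri 1979:Sat 1980:Mon 1981:Tue✓ 1982:Wed✓ 1983:Thu✓ 1984:Sat 1985:Sun 1986:Mon 1987:Tue✓ 1988:Thu✓ 1989:Fri 1990:Sat 1991:Sun 1992:Tue✓ 1993:Wed✓ 1994:Thu✓
Years with five Thursdays: 1971, 1976, 1977, 1981, 1982, 1983, 1987, 1988, 1992, 1993, 1994 → 11.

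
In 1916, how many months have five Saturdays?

A month of length L has five Saturdays iff its first Saturday is on day ≤ L−28 (so day 1–3 in a 31-day month, 1–2 in a 30-day month, day 1 in a leap February).
Checking each month of 1916: Jan starts Sat (31d) ✓; Feb starts Tue (29d); Mar starts Wed (31d); Apr starts Sat (30d) ✓; May starts Mon (31d); Jun starts Thu (30d); Jul starts Sat (31d) ✓; Aug starts Tue (31d); Sep starts Fri (30d) ✓; Oct starts Sun (31d); Nov starts Wed (30d); Dec starts Fri (31d) ✓.
Five-Saturday months: January, April, July, September, December → 5.

5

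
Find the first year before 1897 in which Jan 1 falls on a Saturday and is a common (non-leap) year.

Jan 1 advances by 2 weekdays after a leap year and by 1 after a common year.
1897: Jan 1 is Friday.
1896: Wednesday (leap)
1895: Tuesday
1894: Monday
1893: Sunday
1892: Friday (leap)
1891: Thursday
1890: Wednesday
1889: Tuesday
1888: Sunday (leap)
1887: Saturday
1887 begins on a Saturday and is a common year.

1887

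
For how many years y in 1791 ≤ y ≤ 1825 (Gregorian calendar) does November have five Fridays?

11

November has 30 days; it has five Fridays when Friday falls among the first (month-length − 28) days — i.e. when November 1 is one of Friday/Thursday.
November 1 by year: 1791:Tue 1792:Thu✓ 1793:Fri✓ 1794:Sat 1795:Sun 1796:Tue 1797:Wed 1798:Thu✓ 1799:Fri✓ 1800:Sat 1801:Sun 1802:Mon 1803:Tue 1804:Thu✓ 1805:Fri✓ …(5 more)… 1811:Fri✓ 1812:Sun 1813:Mon 1814:Tue 1815:Wed 1816:Fri✓ 1817:Sat 1818:Sun 1819:Mon 1820:Wed 1821:Thu✓ 1822:Fri✓ 1823:Sat 1824:Mon 1825:Tue
Years with five Fridays: 1792, 1793, 1798, 1799, 1804, 1805, 1810, 1811, 1816, 1821, 1822 → 11.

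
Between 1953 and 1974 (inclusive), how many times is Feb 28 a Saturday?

Track Feb 28's weekday year by year (advancing +1, or +2 across a Feb 29):
  1953: Sat ✓  1954: Sun (+1)  1955: Mon (+1)  1956: Tue (+1)  1957: Thu (+2)
  1958: Fri (+1)  1959: Sat (+1) ✓  1960: Sun (+1)  1961: Tue (+2)  1962: Wed (+1)
  1963: Thu (+1)  1964: Fri (+1)  1965: Sun (+2)  1966: Mon (+1)  1967: Tue (+1)
  1968: Wed (+1)  1969: Fri (+2)  1970: Sat (+1) ✓  1971: Sun (+1)  1972: Mon (+1)
  1973: Wed (+2)  1974: Thu (+1)
Saturday years: 1953, 1959, 1970 — 3 in total.

3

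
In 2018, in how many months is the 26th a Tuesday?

1

Check the 26th of each month of 2018: Jan 26: Fri, Feb 26: Mon, Mar 26: Mon, Apr 26: Thu, May 26: Sat, Jun 26: Tue, Jul 26: Thu, Aug 26: Sun, Sep 26: Wed, Oct 26: Fri, Nov 26: Mon, Dec 26: Wed.
Tuesday occurs in June — 1 month.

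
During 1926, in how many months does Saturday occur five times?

A month of length L has five Saturdays iff its first Saturday is on day ≤ L−28 (so day 1–3 in a 31-day month, 1–2 in a 30-day month, day 1 in a leap February).
Checking each month of 1926: Jan starts Fri (31d) ✓; Feb starts Mon (28d); Mar starts Mon (31d); Apr starts Thu (30d); May starts Sat (31d) ✓; Jun starts Tue (30d); Jul starts Thu (31d) ✓; Aug starts Sun (31d); Sep starts Wed (30d); Oct starts Fri (31d) ✓; Nov starts Mon (30d); Dec starts Wed (31d).
Five-Saturday months: January, May, July, October → 4.

4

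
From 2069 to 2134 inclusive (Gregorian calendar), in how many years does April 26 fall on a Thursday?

9

Track April 26's weekday year by year (advancing +1, or +2 across a Feb 29):
  2069: Fri  2070: Sat (+1)  2071: Sun (+1)  2072: Tue (+2)  2073: Wed (+1)
  2074: Thu (+1) ✓  2075: Fri (+1)  2076: Sun (+2)  2077: Mon (+1)  2078: Tue (+1)
  2079: Wed (+1)  2080: Fri (+2)  2081: Sat (+1)  2082: Sun (+1)  … (38 more years) …
  2121: Sat (+1)  2122: Sun (+1)  2123: Mon (+1)  2124: Wed (+2)  2125: Thu (+1) ✓
  2126: Fri (+1)  2127: Sat (+1)  2128: Mon (+2)  2129: Tue (+1)  2130: Wed (+1)
  2131: Thu (+1) ✓  2132: Sat (+2)  2133: Sun (+1)  2134: Mon (+1)
Thursday years: 2074, 2085, 2091, 2096, 2103, 2108, 2114, 2125, 2131 — 9 in total.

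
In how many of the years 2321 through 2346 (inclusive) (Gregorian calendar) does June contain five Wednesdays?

7

June has 30 days; it has five Wednesdays when Wednesday falls among the first (month-length − 28) days — i.e. when June 1 is one of Wednesday/Tuesday.
June 1 by year: 2321:Wed✓ 2322:Thu 2323:Fri 2324:Sun 2325:Mon 2326:Tue✓ 2327:Wed✓ 2328:Fri 2329:Sat 2330:Sun 2331:Mon 2332:Wed✓ 2333:Thu 2334:Fri 2335:Sat 2336:Mon 2337:Tue✓ 2338:Wed✓ 2339:Thu 2340:Sat 2341:Sun 2342:Mon 2343:Tue✓ 2344:Thu 2345:Fri 2346:Sat
Years with five Wednesdays: 2321, 2326, 2327, 2332, 2337, 2338, 2343 → 7.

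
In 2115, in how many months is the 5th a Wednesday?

Check the 5th of each month of 2115: Jan 5: Sat, Feb 5: Tue, Mar 5: Tue, Apr 5: Fri, May 5: Sun, Jun 5: Wed, Jul 5: Fri, Aug 5: Mon, Sep 5: Thu, Oct 5: Sat, Nov 5: Tue, Dec 5: Thu.
Wednesday occurs in June — 1 month.

1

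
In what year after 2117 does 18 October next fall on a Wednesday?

2119

From one year to the next, a fixed date's weekday advances by 1, or by 2 when a Feb 29 lies between the two dates.
2117: October 18 is Monday.
2118: Tuesday (+1)
2119: Wednesday (+1)
18 October falls on a Wednesday in 2119.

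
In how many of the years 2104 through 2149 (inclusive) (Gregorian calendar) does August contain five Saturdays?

21

August has 31 days; it has five Saturdays when Saturday falls among the first (month-length − 28) days — i.e. when August 1 is one of Saturday/Friday/Thursday.
August 1 by year: 2104:Fri✓ 2105:Sat✓ 2106:Sun 2107:Mon 2108:Wed 2109:Thu✓ 2110:Fri✓ 2111:Sat✓ 2112:Mon 2113:Tue 2114:Wed 2115:Thu✓ 2116:Sat✓ 2117:Sun 2118:Mon …(16 more)… 2135:Mon 2136:Wed 2137:Thu✓ 2138:Fri✓ 2139:Sat✓ 2140:Mon 2141:Tue 2142:Wed 2143:Thu✓ 2144:Sat✓ 2145:Sun 2146:Mon 2147:Tue 2148:Thu✓ 2149:Fri✓
Years with five Saturdays: 2104, 2105, 2109, 2110, 2111, 2115, 2116, 2120, 2121, 2122, 2126, 2127, 2132, 2133, 2137, 2138, 2139, 2143, 2144, 2148, 2149 → 21.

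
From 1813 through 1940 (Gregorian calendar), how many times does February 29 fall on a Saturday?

Leap years in 1813–1940: 31 of them.
Feb 29 weekday advances by 5 (mod 7) from one leap year to the next four years later (or differs when a century non-leap intervenes).
Leap-day weekdays: 1816:Thu 1820:Tue 1824:Sun 1828:Fri 1832:Wed 1836:Mon 1840:Sat✓ 1844:Thu 1848:Tue 1852:Sun 1856:Fri 1860:Wed 1864:Mon …(5 more)… 1888:Wed 1892:Mon 1896:Sat✓ 1904:Mon 1908:Sat✓ 1912:Thu 1916:Tue 1920:Sun 1924:Fri 1928:Wed 1932:Mon 1936:Sat✓ 1940:Thu
Saturday: 1840, 1868, 1896, 1908, 1936 → 5.

5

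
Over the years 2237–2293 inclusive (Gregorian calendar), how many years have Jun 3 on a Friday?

8

Track Jun 3's weekday year by year (advancing +1, or +2 across a Feb 29):
  2237: Sat  2238: Sun (+1)  2239: Mon (+1)  2240: Wed (+2)  2241: Thu (+1)
  2242: Fri (+1) ✓  2243: Sat (+1)  2244: Mon (+2)  2245: Tue (+1)  2246: Wed (+1)
  2247: Thu (+1)  2248: Sat (+2)  2249: Sun (+1)  2250: Mon (+1)  … (29 more years) …
  2280: Thu (+2)  2281: Fri (+1) ✓  2282: Sat (+1)  2283: Sun (+1)  2284: Tue (+2)
  2285: Wed (+1)  2286: Thu (+1)  2287: Fri (+1) ✓  2288: Sun (+2)  2289: Mon (+1)
  2290: Tue (+1)  2291: Wed (+1)  2292: Fri (+2) ✓  2293: Sat (+1)
Friday years: 2242, 2253, 2259, 2264, 2270, 2281, 2287, 2292 — 8 in total.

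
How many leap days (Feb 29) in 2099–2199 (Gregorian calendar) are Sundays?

3

Leap years in 2099–2199: 24 of them.
Feb 29 weekday advances by 5 (mod 7) from one leap year to the next four years later (or differs when a century non-leap intervenes).
Leap-day weekdays: 2104:Fri 2108:Wed 2112:Mon 2116:Sat 2120:Thu 2124:Tue 2128:Sun✓ 2132:Fri 2136:Wed 2140:Mon 2144:Sat 2148:Thu 2152:Tue 2156:Sun✓ 2160:Fri 2164:Wed 2168:Mon 2172:Sat 2176:Thu 2180:Tue 2184:Sun✓ 2188:Fri 2192:Wed 2196:Mon
Sunday: 2128, 2156, 2184 → 3.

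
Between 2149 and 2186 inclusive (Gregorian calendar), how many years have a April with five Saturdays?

April has 30 days; it has five Saturdays when Saturday falls among the first (month-length − 28) days — i.e. when April 1 is one of Saturday/Friday.
April 1 by year: 2149:Tue 2150:Wed 2151:Thu 2152:Sat✓ 2153:Sun 2154:Mon 2155:Tue 2156:Thu 2157:Fri✓ 2158:Sat✓ 2159:Sun 2160:Tue 2161:Wed 2162:Thu 2163:Fri✓ …(8 more)… 2172:Wed 2173:Thu 2174:Fri✓ 2175:Sat✓ 2176:Mon 2177:Tue 2178:Wed 2179:Thu 2180:Sat✓ 2181:Sun 2182:Mon 2183:Tue 2184:Thu 2185:Fri✓ 2186:Sat✓
Years with five Saturdays: 2152, 2157, 2158, 2163, 2168, 2169, 2174, 2175, 2180, 2185, 2186 → 11.

11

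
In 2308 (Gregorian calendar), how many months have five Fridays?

4

A month of length L has five Fridays iff its first Friday is on day ≤ L−28 (so day 1–3 in a 31-day month, 1–2 in a 30-day month, day 1 in a leap February).
Checking each month of 2308: Jan starts Wed (31d) ✓; Feb starts Sat (29d); Mar starts Sun (31d); Apr starts Wed (30d); May starts Fri (31d) ✓; Jun starts Mon (30d); Jul starts Wed (31d) ✓; Aug starts Sat (31d); Sep starts Tue (30d); Oct starts Thu (31d) ✓; Nov starts Sun (30d); Dec starts Tue (31d).
Five-Friday months: January, May, July, October → 4.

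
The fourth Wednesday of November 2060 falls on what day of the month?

November 1, 2060 is a Monday, so the first Wednesday is the 3rd.
The fourth Wednesday is 3 + 21 = 24.

24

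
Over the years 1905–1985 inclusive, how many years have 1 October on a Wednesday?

Track 1 October's weekday year by year (advancing +1, or +2 across a Feb 29):
  1905: Sun  1906: Mon (+1)  1907: Tue (+1)  1908: Thu (+2)  1909: Fri (+1)
  1910: Sat (+1)  1911: Sun (+1)  1912: Tue (+2)  1913: Wed (+1) ✓  1914: Thu (+1)
  1915: Fri (+1)  1916: Sun (+2)  1917: Mon (+1)  1918: Tue (+1)  … (53 more years) …
  1972: Sun (+2)  1973: Mon (+1)  1974: Tue (+1)  1975: Wed (+1) ✓  1976: Fri (+2)
  1977: Sat (+1)  1978: Sun (+1)  1979: Mon (+1)  1980: Wed (+2) ✓  1981: Thu (+1)
  1982: Fri (+1)  1983: Sat (+1)  1984: Mon (+2)  1985: Tue (+1)
Wednesday years: 1913, 1919, 1924, 1930, 1941, 1947, 1952, 1958, 1969, 1975, 1980 — 11 in total.

11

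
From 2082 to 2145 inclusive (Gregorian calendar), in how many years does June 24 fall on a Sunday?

10

Track June 24's weekday year by year (advancing +1, or +2 across a Feb 29):
  2082: Wed  2083: Thu (+1)  2084: Sat (+2)  2085: Sun (+1) ✓  2086: Mon (+1)
  2087: Tue (+1)  2088: Thu (+2)  2089: Fri (+1)  2090: Sat (+1)  2091: Sun (+1) ✓
  2092: Tue (+2)  2093: Wed (+1)  2094: Thu (+1)  2095: Fri (+1)  … (36 more years) …
  2132: Tue (+2)  2133: Wed (+1)  2134: Thu (+1)  2135: Fri (+1)  2136: Sun (+2) ✓
  2137: Mon (+1)  2138: Tue (+1)  2139: Wed (+1)  2140: Fri (+2)  2141: Sat (+1)
  2142: Sun (+1) ✓  2143: Mon (+1)  2144: Wed (+2)  2145: Thu (+1)
Sunday years: 2085, 2091, 2096, 2103, 2108, 2114, 2125, 2131, 2136, 2142 — 10 in total.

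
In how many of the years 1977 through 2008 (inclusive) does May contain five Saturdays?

13

May has 31 days; it has five Saturdays when Saturday falls among the first (month-length − 28) days — i.e. when May 1 is one of Saturday/Friday/Thursday.
May 1 by year: 1977:Sun 1978:Mon 1979:Tue 1980:Thu✓ 1981:Fri✓ 1982:Sat✓ 1983:Sun 1984:Tue 1985:Wed 1986:Thu✓ 1987:Fri✓ 1988:Sun 1989:Mon 1990:Tue 1991:Wed 1992:Fri✓ 1993:Sat✓ 1994:Sun 1995:Mon 1996:Wed 1997:Thu✓ 1998:Fri✓ 1999:Sat✓ 2000:Mon 2001:Tue 2002:Wed 2003:Thu✓ 2004:Sat✓ 2005:Sun 2006:Mon 2007:Tue 2008:Thu✓
Years with five Saturdays: 1980, 1981, 1982, 1986, 1987, 1992, 1993, 1997, 1998, 1999, 2003, 2004, 2008 → 13.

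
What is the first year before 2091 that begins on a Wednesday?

Jan 1 advances by 2 weekdays after a leap year and by 1 after a common year.
2091: Jan 1 is Monday.
2090: Sunday
2089: Saturday
2088: Thursday (leap)
2087: Wednesday
2087 begins on a Wednesday

2087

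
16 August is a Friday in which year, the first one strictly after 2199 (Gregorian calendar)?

From one year to the next, a fixed date's weekday advances by 1, or by 2 when a Feb 29 lies between the two dates.
2199: August 16 is Friday.
2200: Saturday (+1)
2201: Sunday (+1)
2202: Monday (+1)
2203: Tuesday (+1)
2204: Thursday (+2)
2205: Friday (+1)
16 August falls on a Friday in 2205.

2205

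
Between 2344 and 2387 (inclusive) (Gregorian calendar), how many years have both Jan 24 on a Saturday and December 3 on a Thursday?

5

Check each year's weekday for Jan 24 and December 3:
  2344: Mon/Sun  2345: Wed/Mon  2346: Thu/Tue  2347: Fri/Wed  2348: Sat/Fri  2349: Mon/Sat  2350: Tue/Sun  2351: Wed/Mon  2352: Thu/Wed  2353: Sat/Thu ✓  2354: Sun/Fri  2355: Mon/Sat  2356: Tue/Mon  2357: Thu/Tue  …(16 more)…  2374: Thu/Tue  2375: Fri/Wed  2376: Sat/Fri  2377: Mon/Sat  2378: Tue/Sun  2379: Wed/Mon  2380: Thu/Wed  2381: Sat/Thu ✓  2382: Sun/Fri  2383: Mon/Sat  2384: Tue/Mon  2385: Thu/Tue  2386: Fri/Wed  2387: Sat/Thu ✓
Both conditions hold in: 2353, 2359, 2370, 2381, 2387 — 5.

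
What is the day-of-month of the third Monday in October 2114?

15

October 1, 2114 is a Monday, so the first Monday is the 1st.
The third Monday is 1 + 14 = 15.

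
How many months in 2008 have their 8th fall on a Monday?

2

Check the 8th of each month of 2008: Jan 8: Tue, Feb 8: Fri, Mar 8: Sat, Apr 8: Tue, May 8: Thu, Jun 8: Sun, Jul 8: Tue, Aug 8: Fri, Sep 8: Mon, Oct 8: Wed, Nov 8: Sat, Dec 8: Mon.
Monday occurs in September, December — 2 months.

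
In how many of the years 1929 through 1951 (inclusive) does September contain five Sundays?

7

September has 30 days; it has five Sundays when Sunday falls among the first (month-length − 28) days — i.e. when September 1 is one of Sunday/Saturday.
September 1 by year: 1929:Sun✓ 1930:Mon 1931:Tue 1932:Thu 1933:Fri 1934:Sat✓ 1935:Sun✓ 1936:Tue 1937:Wed 1938:Thu 1939:Fri 1940:Sun✓ 1941:Mon 1942:Tue 1943:Wed 1944:Fri 1945:Sat✓ 1946:Sun✓ 1947:Mon 1948:Wed 1949:Thu 1950:Fri 1951:Sat✓
Years with five Sundays: 1929, 1934, 1935, 1940, 1945, 1946, 1951 → 7.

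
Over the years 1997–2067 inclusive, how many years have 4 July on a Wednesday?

10

Track 4 July's weekday year by year (advancing +1, or +2 across a Feb 29):
  1997: Fri  1998: Sat (+1)  1999: Sun (+1)  2000: Tue (+2)  2001: Wed (+1) ✓
  2002: Thu (+1)  2003: Fri (+1)  2004: Sun (+2)  2005: Mon (+1)  2006: Tue (+1)
  2007: Wed (+1) ✓  2008: Fri (+2)  2009: Sat (+1)  2010: Sun (+1)  … (43 more years) …
  2054: Sat (+1)  2055: Sun (+1)  2056: Tue (+2)  2057: Wed (+1) ✓  2058: Thu (+1)
  2059: Fri (+1)  2060: Sun (+2)  2061: Mon (+1)  2062: Tue (+1)  2063: Wed (+1) ✓
  2064: Fri (+2)  2065: Sat (+1)  2066: Sun (+1)  2067: Mon (+1)
Wednesday years: 2001, 2007, 2012, 2018, 2029, 2035, 2040, 2046, 2057, 2063 — 10 in total.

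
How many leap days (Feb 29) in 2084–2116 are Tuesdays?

Leap years in 2084–2116: 8 of them.
Feb 29 weekday advances by 5 (mod 7) from one leap year to the next four years later (or differs when a century non-leap intervenes).
Leap-day weekdays: 2084:Tue✓ 2088:Sun 2092:Fri 2096:Wed 2104:Fri 2108:Wed 2112:Mon 2116:Sat
Tuesday: 2084 → 1.

1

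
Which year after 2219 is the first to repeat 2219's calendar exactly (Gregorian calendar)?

2230

Two years share a calendar iff Jan 1 falls on the same weekday and both are leap or both are common. 2219: Jan 1 is Friday, common year.
2220: Jan 1 Saturday, leap
2221: Jan 1 Monday, common
2222: Jan 1 Tuesday, common
2223: Jan 1 Wednesday, common
2224: Jan 1 Thursday, leap
2225: Jan 1 Saturday, common
2226: Jan 1 Sunday, common
2227: Jan 1 Monday, common
2228: Jan 1 Tuesday, leap
2229: Jan 1 Thursday, common
2230: Jan 1 Friday, common
2230 matches on both conditions.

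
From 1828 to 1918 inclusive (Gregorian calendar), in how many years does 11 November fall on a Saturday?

13

Track 11 November's weekday year by year (advancing +1, or +2 across a Feb 29):
  1828: Tue  1829: Wed (+1)  1830: Thu (+1)  1831: Fri (+1)  1832: Sun (+2)
  1833: Mon (+1)  1834: Tue (+1)  1835: Wed (+1)  1836: Fri (+2)  1837: Sat (+1) ✓
  1838: Sun (+1)  1839: Mon (+1)  1840: Wed (+2)  1841: Thu (+1)  … (63 more years) …
  1905: Sat (+1) ✓  1906: Sun (+1)  1907: Mon (+1)  1908: Wed (+2)  1909: Thu (+1)
  1910: Fri (+1)  1911: Sat (+1) ✓  1912: Mon (+2)  1913: Tue (+1)  1914: Wed (+1)
  1915: Thu (+1)  1916: Sat (+2) ✓  1917: Sun (+1)  1918: Mon (+1)
Saturday years: 1837, 1843, 1848, 1854, 1865, 1871, 1876, 1882, 1893, 1899, 1905, 1911, 1916 — 13 in total.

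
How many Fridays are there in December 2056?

5

December 2056 has 31 days and begins on Friday.
The first Friday is December 1.
Fridays fall on 1, 8, 15, 22, 29 — that's 5.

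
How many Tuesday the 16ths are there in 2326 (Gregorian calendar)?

3

Check the 16th of each month of 2326: Jan 16: Sat, Feb 16: Tue, Mar 16: Tue, Apr 16: Fri, May 16: Sun, Jun 16: Wed, Jul 16: Fri, Aug 16: Mon, Sep 16: Thu, Oct 16: Sat, Nov 16: Tue, Dec 16: Thu.
Tuesday occurs in February, March, November — 3 months.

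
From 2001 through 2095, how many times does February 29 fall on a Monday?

3

Leap years in 2001–2095: 23 of them.
Feb 29 weekday advances by 5 (mod 7) from one leap year to the next four years later (or differs when a century non-leap intervenes).
Leap-day weekdays: 2004:Sun 2008:Fri 2012:Wed 2016:Mon✓ 2020:Sat 2024:Thu 2028:Tue 2032:Sun 2036:Fri 2040:Wed 2044:Mon✓ 2048:Sat 2052:Thu 2056:Tue 2060:Sun 2064:Fri 2068:Wed 2072:Mon✓ 2076:Sat 2080:Thu 2084:Tue 2088:Sun 2092:Fri
Monday: 2016, 2044, 2072 → 3.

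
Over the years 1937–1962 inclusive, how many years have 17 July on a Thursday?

4

Track 17 July's weekday year by year (advancing +1, or +2 across a Feb 29):
  1937: Sat  1938: Sun (+1)  1939: Mon (+1)  1940: Wed (+2)  1941: Thu (+1) ✓
  1942: Fri (+1)  1943: Sat (+1)  1944: Mon (+2)  1945: Tue (+1)  1946: Wed (+1)
  1947: Thu (+1) ✓  1948: Sat (+2)  1949: Sun (+1)  1950: Mon (+1)  1951: Tue (+1)
  1952: Thu (+2) ✓  1953: Fri (+1)  1954: Sat (+1)  1955: Sun (+1)  1956: Tue (+2)
  1957: Wed (+1)  1958: Thu (+1) ✓  1959: Fri (+1)  1960: Sun (+2)  1961: Mon (+1)
  1962: Tue (+1)
Thursday years: 1941, 1947, 1952, 1958 — 4 in total.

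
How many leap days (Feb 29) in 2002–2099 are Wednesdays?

4

Leap years in 2002–2099: 24 of them.
Feb 29 weekday advances by 5 (mod 7) from one leap year to the next four years later (or differs when a century non-leap intervenes).
Leap-day weekdays: 2004:Sun 2008:Fri 2012:Wed✓ 2016:Mon 2020:Sat 2024:Thu 2028:Tue 2032:Sun 2036:Fri 2040:Wed✓ 2044:Mon 2048:Sat 2052:Thu 2056:Tue 2060:Sun 2064:Fri 2068:Wed✓ 2072:Mon 2076:Sat 2080:Thu 2084:Tue 2088:Sun 2092:Fri 2096:Wed✓
Wednesday: 2012, 2040, 2068, 2096 → 4.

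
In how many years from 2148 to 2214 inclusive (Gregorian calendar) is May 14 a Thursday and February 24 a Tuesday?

8

Check each year's weekday for May 14 and February 24:
  2148: Tue/Sat  2149: Wed/Mon  2150: Thu/Tue ✓  2151: Fri/Wed  2152: Sun/Thu  2153: Mon/Sat  2154: Tue/Sun  2155: Wed/Mon  2156: Fri/Tue  2157: Sat/Thu  2158: Sun/Fri  2159: Mon/Sat  2160: Wed/Sun  2161: Thu/Tue ✓  …(39 more)…  2201: Thu/Tue ✓  2202: Fri/Wed  2203: Sat/Thu  2204: Mon/Fri  2205: Tue/Sun  2206: Wed/Mon  2207: Thu/Tue ✓  2208: Sat/Wed  2209: Sun/Fri  2210: Mon/Sat  2211: Tue/Sun  2212: Thu/Mon  2213: Fri/Wed  2214: Sat/Thu
Both conditions hold in: 2150, 2161, 2167, 2178, 2189, 2195, 2201, 2207 — 8.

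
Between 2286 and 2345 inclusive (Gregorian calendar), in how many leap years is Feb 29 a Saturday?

3

Leap years in 2286–2345: 14 of them.
Feb 29 weekday advances by 5 (mod 7) from one leap year to the next four years later (or differs when a century non-leap intervenes).
Leap-day weekdays: 2288:Wed 2292:Mon 2296:Sat✓ 2304:Mon 2308:Sat✓ 2312:Thu 2316:Tue 2320:Sun 2324:Fri 2328:Wed 2332:Mon 2336:Sat✓ 2340:Thu 2344:Tue
Saturday: 2296, 2308, 2336 → 3.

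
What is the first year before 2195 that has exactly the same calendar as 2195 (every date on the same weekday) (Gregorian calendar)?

Two years share a calendar iff Jan 1 falls on the same weekday and both are leap or both are common. 2195: Jan 1 is Thursday, common year.
2194: Jan 1 Wednesday, common
2193: Jan 1 Tuesday, common
2192: Jan 1 Sunday, leap
2191: Jan 1 Saturday, common
2190: Jan 1 Friday, common
2189: Jan 1 Thursday, common
2189 matches on both conditions.

2189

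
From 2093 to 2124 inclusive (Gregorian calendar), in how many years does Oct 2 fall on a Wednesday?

4

Track Oct 2's weekday year by year (advancing +1, or +2 across a Feb 29):
  2093: Fri  2094: Sat (+1)  2095: Sun (+1)  2096: Tue (+2)  2097: Wed (+1) ✓
  2098: Thu (+1)  2099: Fri (+1)  2100: Sat (+1)  2101: Sun (+1)  2102: Mon (+1)
  2103: Tue (+1)  2104: Thu (+2)  2105: Fri (+1)  2106: Sat (+1)  … (4 more years) …
  2111: Fri (+1)  2112: Sun (+2)  2113: Mon (+1)  2114: Tue (+1)  2115: Wed (+1) ✓
  2116: Fri (+2)  2117: Sat (+1)  2118: Sun (+1)  2119: Mon (+1)  2120: Wed (+2) ✓
  2121: Thu (+1)  2122: Fri (+1)  2123: Sat (+1)  2124: Mon (+2)
Wednesday years: 2097, 2109, 2115, 2120 — 4 in total.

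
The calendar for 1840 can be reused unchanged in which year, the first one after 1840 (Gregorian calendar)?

Two years share a calendar iff Jan 1 falls on the same weekday and both are leap or both are common. 1840: Jan 1 is Wednesday, leap year.
1841: Jan 1 Friday, common
1842: Jan 1 Saturday, common
1843: Jan 1 Sunday, common
1844: Jan 1 Monday, leap
1845: Jan 1 Wednesday, common
1846: Jan 1 Thursday, common
1847: Jan 1 Friday, common
1848: Jan 1 Saturday, leap
1849: Jan 1 Monday, common
1850: Jan 1 Tuesday, common
1851: Jan 1 Wednesday, common
1852: Jan 1 Thursday, leap
1853: Jan 1 Saturday, common
1854: Jan 1 Sunday, common
1855: Jan 1 Monday, common
1856: Jan 1 Tuesday, leap
1857: Jan 1 Thursday, common
1858: Jan 1 Friday, common
1859: Jan 1 Saturday, common
1860: Jan 1 Sunday, leap
1861: Jan 1 Tuesday, common
1862: Jan 1 Wednesday, common
1863: Jan 1 Thursday, common
1864: Jan 1 Friday, leap
1865: Jan 1 Sunday, common
1866: Jan 1 Monday, common
1867: Jan 1 Tuesday, common
1868: Jan 1 Wednesday, leap
1868 matches on both conditions.

1868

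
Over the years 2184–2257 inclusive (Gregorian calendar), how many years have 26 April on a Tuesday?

Track 26 April's weekday year by year (advancing +1, or +2 across a Feb 29):
  2184: Mon  2185: Tue (+1) ✓  2186: Wed (+1)  2187: Thu (+1)  2188: Sat (+2)
  2189: Sun (+1)  2190: Mon (+1)  2191: Tue (+1) ✓  2192: Thu (+2)  2193: Fri (+1)
  2194: Sat (+1)  2195: Sun (+1)  2196: Tue (+2) ✓  2197: Wed (+1)  … (46 more years) …
  2244: Fri (+2)  2245: Sat (+1)  2246: Sun (+1)  2247: Mon (+1)  2248: Wed (+2)
  2249: Thu (+1)  2250: Fri (+1)  2251: Sat (+1)  2252: Mon (+2)  2253: Tue (+1) ✓
  2254: Wed (+1)  2255: Thu (+1)  2256: Sat (+2)  2257: Sun (+1)
Tuesday years: 2185, 2191, 2196, 2203, 2208, 2214, 2225, 2231, 2236, 2242, 2253 — 11 in total.

11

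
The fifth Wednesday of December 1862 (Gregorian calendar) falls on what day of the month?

31

December 1, 1862 is a Monday, so the first Wednesday is the 3rd.
The fifth Wednesday is 3 + 28 = 31.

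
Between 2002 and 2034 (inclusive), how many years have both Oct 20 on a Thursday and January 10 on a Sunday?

1

Check each year's weekday for Oct 20 and January 10:
  2002: Sun/Thu  2003: Mon/Fri  2004: Wed/Sat  2005: Thu/Mon  2006: Fri/Tue  2007: Sat/Wed  2008: Mon/Thu  2009: Tue/Sat  2010: Wed/Sun  2011: Thu/Mon  2012: Sat/Tue  2013: Sun/Thu  2014: Mon/Fri  2015: Tue/Sat  …(5 more)…  2021: Wed/Sun  2022: Thu/Mon  2023: Fri/Tue  2024: Sun/Wed  2025: Mon/Fri  2026: Tue/Sat  2027: Wed/Sun  2028: Fri/Mon  2029: Sat/Wed  2030: Sun/Thu  2031: Mon/Fri  2032: Wed/Sat  2033: Thu/Mon  2034: Fri/Tue
Both conditions hold in: 2016 — 1.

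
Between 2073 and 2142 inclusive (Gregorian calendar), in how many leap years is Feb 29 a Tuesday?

Leap years in 2073–2142: 16 of them.
Feb 29 weekday advances by 5 (mod 7) from one leap year to the next four years later (or differs when a century non-leap intervenes).
Leap-day weekdays: 2076:Sat 2080:Thu 2084:Tue✓ 2088:Sun 2092:Fri 2096:Wed 2104:Fri 2108:Wed 2112:Mon 2116:Sat 2120:Thu 2124:Tue✓ 2128:Sun 2132:Fri 2136:Wed 2140:Mon
Tuesday: 2084, 2124 → 2.

2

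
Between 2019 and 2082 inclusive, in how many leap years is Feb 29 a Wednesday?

2

Leap years in 2019–2082: 16 of them.
Feb 29 weekday advances by 5 (mod 7) from one leap year to the next four years later (or differs when a century non-leap intervenes).
Leap-day weekdays: 2020:Sat 2024:Thu 2028:Tue 2032:Sun 2036:Fri 2040:Wed✓ 2044:Mon 2048:Sat 2052:Thu 2056:Tue 2060:Sun 2064:Fri 2068:Wed✓ 2072:Mon 2076:Sat 2080:Thu
Wednesday: 2040, 2068 → 2.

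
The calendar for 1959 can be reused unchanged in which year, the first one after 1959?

1970

Two years share a calendar iff Jan 1 falls on the same weekday and both are leap or both are common. 1959: Jan 1 is Thursday, common year.
1960: Jan 1 Friday, leap
1961: Jan 1 Sunday, common
1962: Jan 1 Monday, common
1963: Jan 1 Tuesday, common
1964: Jan 1 Wednesday, leap
1965: Jan 1 Friday, common
1966: Jan 1 Saturday, common
1967: Jan 1 Sunday, common
1968: Jan 1 Monday, leap
1969: Jan 1 Wednesday, common
1970: Jan 1 Thursday, common
1970 matches on both conditions.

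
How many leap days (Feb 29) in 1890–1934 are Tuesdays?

Leap years in 1890–1934: 10 of them.
Feb 29 weekday advances by 5 (mod 7) from one leap year to the next four years later (or differs when a century non-leap intervenes).
Leap-day weekdays: 1892:Mon 1896:Sat 1904:Mon 1908:Sat 1912:Thu 1916:Tue✓ 1920:Sun 1924:Fri 1928:Wed 1932:Mon
Tuesday: 1916 → 1.

1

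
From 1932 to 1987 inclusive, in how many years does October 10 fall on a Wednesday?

Track October 10's weekday year by year (advancing +1, or +2 across a Feb 29):
  1932: Mon  1933: Tue (+1)  1934: Wed (+1) ✓  1935: Thu (+1)  1936: Sat (+2)
  1937: Sun (+1)  1938: Mon (+1)  1939: Tue (+1)  1940: Thu (+2)  1941: Fri (+1)
  1942: Sat (+1)  1943: Sun (+1)  1944: Tue (+2)  1945: Wed (+1) ✓  … (28 more years) …
  1974: Thu (+1)  1975: Fri (+1)  1976: Sun (+2)  1977: Mon (+1)  1978: Tue (+1)
  1979: Wed (+1) ✓  1980: Fri (+2)  1981: Sat (+1)  1982: Sun (+1)  1983: Mon (+1)
  1984: Wed (+2) ✓  1985: Thu (+1)  1986: Fri (+1)  1987: Sat (+1)
Wednesday years: 1934, 1945, 1951, 1956, 1962, 1973, 1979, 1984 — 8 in total.

8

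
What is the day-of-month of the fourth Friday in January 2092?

January 1, 2092 is a Tuesday, so the first Friday is the 4th.
The fourth Friday is 4 + 21 = 25.

25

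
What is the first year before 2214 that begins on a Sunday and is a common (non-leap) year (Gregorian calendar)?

Jan 1 advances by 2 weekdays after a leap year and by 1 after a common year.
2214: Jan 1 is Saturday.
2213: Friday
2212: Wednesday (leap)
2211: Tuesday
2210: Monday
2209: Sunday
2209 begins on a Sunday and is a common year.

2209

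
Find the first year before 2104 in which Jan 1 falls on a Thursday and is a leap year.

2088

Jan 1 advances by 2 weekdays after a leap year and by 1 after a common year.
2104: Jan 1 is Tuesday (leap).
2103: Monday
2102: Sunday
2101: Saturday
2100: Friday
2099: Thursday
2098: Wednesday
2097: Tuesday
2096: Sunday (leap)
2095: Saturday
2094: Friday
2093: Thursday
2092: Tuesday (leap)
2091: Monday
2090: Sunday
2089: Saturday
2088: Thursday (leap)
2088 begins on a Thursday and is a leap year.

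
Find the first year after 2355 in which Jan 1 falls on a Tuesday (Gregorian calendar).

Jan 1 advances by 2 weekdays after a leap year and by 1 after a common year.
2355: Jan 1 is Saturday.
2356: Sunday (leap)
2357: Tuesday
2357 begins on a Tuesday

2357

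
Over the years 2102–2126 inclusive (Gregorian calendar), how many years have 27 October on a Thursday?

3

Track 27 October's weekday year by year (advancing +1, or +2 across a Feb 29):
  2102: Fri  2103: Sat (+1)  2104: Mon (+2)  2105: Tue (+1)  2106: Wed (+1)
  2107: Thu (+1) ✓  2108: Sat (+2)  2109: Sun (+1)  2110: Mon (+1)  2111: Tue (+1)
  2112: Thu (+2) ✓  2113: Fri (+1)  2114: Sat (+1)  2115: Sun (+1)  2116: Tue (+2)
  2117: Wed (+1)  2118: Thu (+1) ✓  2119: Fri (+1)  2120: Sun (+2)  2121: Mon (+1)
  2122: Tue (+1)  2123: Wed (+1)  2124: Fri (+2)  2125: Sat (+1)  2126: Sun (+1)
Thursday years: 2107, 2112, 2118 — 3 in total.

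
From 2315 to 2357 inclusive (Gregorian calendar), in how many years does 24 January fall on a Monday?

Track 24 January's weekday year by year (advancing +1, or +2 across a Feb 29):
  2315: Sun  2316: Mon (+1) ✓  2317: Wed (+2)  2318: Thu (+1)  2319: Fri (+1)
  2320: Sat (+1)  2321: Mon (+2) ✓  2322: Tue (+1)  2323: Wed (+1)  2324: Thu (+1)
  2325: Sat (+2)  2326: Sun (+1)  2327: Mon (+1) ✓  2328: Tue (+1)  … (15 more years) …
  2344: Mon (+1) ✓  2345: Wed (+2)  2346: Thu (+1)  2347: Fri (+1)  2348: Sat (+1)
  2349: Mon (+2) ✓  2350: Tue (+1)  2351: Wed (+1)  2352: Thu (+1)  2353: Sat (+2)
  2354: Sun (+1)  2355: Mon (+1) ✓  2356: Tue (+1)  2357: Thu (+2)
Monday years: 2316, 2321, 2327, 2338, 2344, 2349, 2355 — 7 in total.

7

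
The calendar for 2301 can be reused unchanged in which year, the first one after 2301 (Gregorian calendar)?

2307

Two years share a calendar iff Jan 1 falls on the same weekday and both are leap or both are common. 2301: Jan 1 is Tuesday, common year.
2302: Jan 1 Wednesday, common
2303: Jan 1 Thursday, common
2304: Jan 1 Friday, leap
2305: Jan 1 Sunday, common
2306: Jan 1 Monday, common
2307: Jan 1 Tuesday, common
2307 matches on both conditions.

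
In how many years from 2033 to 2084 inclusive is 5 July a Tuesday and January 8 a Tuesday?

0

Check each year's weekday for 5 July and January 8:
  2033: Tue/Sat  2034: Wed/Sun  2035: Thu/Mon  2036: Sat/Tue  2037: Sun/Thu  2038: Mon/Fri  2039: Tue/Sat  2040: Thu/Sun  2041: Fri/Tue  2042: Sat/Wed  2043: Sun/Thu  2044: Tue/Fri  2045: Wed/Sun  2046: Thu/Mon  …(24 more)…  2071: Sun/Thu  2072: Tue/Fri  2073: Wed/Sun  2074: Thu/Mon  2075: Fri/Tue  2076: Sun/Wed  2077: Mon/Fri  2078: Tue/Sat  2079: Wed/Sun  2080: Fri/Mon  2081: Sat/Wed  2082: Sun/Thu  2083: Mon/Fri  2084: Wed/Sat
Both conditions hold in: no year — 0.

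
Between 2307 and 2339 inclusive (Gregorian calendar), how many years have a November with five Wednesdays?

10

November has 30 days; it has five Wednesdays when Wednesday falls among the first (month-length − 28) days — i.e. when November 1 is one of Wednesday/Tuesday.
November 1 by year: 2307:Fri 2308:Sun 2309:Mon 2310:Tue✓ 2311:Wed✓ 2312:Fri 2313:Sat 2314:Sun 2315:Mon 2316:Wed✓ 2317:Thu 2318:Fri 2319:Sat 2320:Mon 2321:Tue✓ …(3 more)… 2325:Sun 2326:Mon 2327:Tue✓ 2328:Thu 2329:Fri 2330:Sat 2331:Sun 2332:Tue✓ 2333:Wed✓ 2334:Thu 2335:Fri 2336:Sun 2337:Mon 2338:Tue✓ 2339:Wed✓
Years with five Wednesdays: 2310, 2311, 2316, 2321, 2322, 2327, 2332, 2333, 2338, 2339 → 10.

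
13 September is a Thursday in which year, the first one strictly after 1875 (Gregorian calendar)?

1877

From one year to the next, a fixed date's weekday advances by 1, or by 2 when a Feb 29 lies between the two dates.
1875: September 13 is Monday.
1876: Wednesday (+2)
1877: Thursday (+1)
13 September falls on a Thursday in 1877.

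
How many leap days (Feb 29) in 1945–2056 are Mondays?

Leap years in 1945–2056: 28 of them.
Feb 29 weekday advances by 5 (mod 7) from one leap year to the next four years later (or differs when a century non-leap intervenes).
Leap-day weekdays: 1948:Sun 1952:Fri 1956:Wed 1960:Mon✓ 1964:Sat 1968:Thu 1972:Tue 1976:Sun 1980:Fri 1984:Wed 1988:Mon✓ 1992:Sat 1996:Thu 2000:Tue 2004:Sun 2008:Fri 2012:Wed 2016:Mon✓ 2020:Sat 2024:Thu 2028:Tue 2032:Sun 2036:Fri 2040:Wed 2044:Mon✓ 2048:Sat 2052:Thu 2056:Tue
Monday: 1960, 1988, 2016, 2044 → 4.

4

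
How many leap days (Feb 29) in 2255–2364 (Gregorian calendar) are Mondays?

5

Leap years in 2255–2364: 27 of them.
Feb 29 weekday advances by 5 (mod 7) from one leap year to the next four years later (or differs when a century non-leap intervenes).
Leap-day weekdays: 2256:Fri 2260:Wed 2264:Mon✓ 2268:Sat 2272:Thu 2276:Tue 2280:Sun 2284:Fri 2288:Wed 2292:Mon✓ 2296:Sat 2304:Mon✓ 2308:Sat 2312:Thu 2316:Tue 2320:Sun 2324:Fri 2328:Wed 2332:Mon✓ 2336:Sat 2340:Thu 2344:Tue 2348:Sun 2352:Fri 2356:Wed 2360:Mon✓ 2364:Sat
Monday: 2264, 2292, 2304, 2332, 2360 → 5.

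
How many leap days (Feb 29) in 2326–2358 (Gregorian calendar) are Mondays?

1

Leap years in 2326–2358: 8 of them.
Feb 29 weekday advances by 5 (mod 7) from one leap year to the next four years later (or differs when a century non-leap intervenes).
Leap-day weekdays: 2328:Wed 2332:Mon✓ 2336:Sat 2340:Thu 2344:Tue 2348:Sun 2352:Fri 2356:Wed
Monday: 2332 → 1.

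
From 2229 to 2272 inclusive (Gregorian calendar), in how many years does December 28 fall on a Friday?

Track December 28's weekday year by year (advancing +1, or +2 across a Feb 29):
  2229: Mon  2230: Tue (+1)  2231: Wed (+1)  2232: Fri (+2) ✓  2233: Sat (+1)
  2234: Sun (+1)  2235: Mon (+1)  2236: Wed (+2)  2237: Thu (+1)  2238: Fri (+1) ✓
  2239: Sat (+1)  2240: Mon (+2)  2241: Tue (+1)  2242: Wed (+1)  … (16 more years) …
  2259: Wed (+1)  2260: Fri (+2) ✓  2261: Sat (+1)  2262: Sun (+1)  2263: Mon (+1)
  2264: Wed (+2)  2265: Thu (+1)  2266: Fri (+1) ✓  2267: Sat (+1)  2268: Mon (+2)
  2269: Tue (+1)  2270: Wed (+1)  2271: Thu (+1)  2272: Sat (+2)
Friday years: 2232, 2238, 2249, 2255, 2260, 2266 — 6 in total.

6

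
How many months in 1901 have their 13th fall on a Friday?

Check the 13th of each month of 1901: Jan 13: Sun, Feb 13: Wed, Mar 13: Wed, Apr 13: Sat, May 13: Mon, Jun 13: Thu, Jul 13: Sat, Aug 13: Tue, Sep 13: Fri, Oct 13: Sun, Nov 13: Wed, Dec 13: Fri.
Friday occurs in September, December — 2 months.

2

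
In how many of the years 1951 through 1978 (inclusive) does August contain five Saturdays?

August has 31 days; it has five Saturdays when Saturday falls among the first (month-length − 28) days — i.e. when August 1 is one of Saturday/Friday/Thursday.
August 1 by year: 1951:Wed 1952:Fri✓ 1953:Sat✓ 1954:Sun 1955:Mon 1956:Wed 1957:Thu✓ 1958:Fri✓ 1959:Sat✓ 1960:Mon 1961:Tue 1962:Wed 1963:Thu✓ 1964:Sat✓ 1965:Sun 1966:Mon 1967:Tue 1968:Thu✓ 1969:Fri✓ 1970:Sat✓ 1971:Sun 1972:Tue 1973:Wed 1974:Thu✓ 1975:Fri✓ 1976:Sun 1977:Mon 1978:Tue
Years with five Saturdays: 1952, 1953, 1957, 1958, 1959, 1963, 1964, 1968, 1969, 1970, 1974, 1975 → 12.

12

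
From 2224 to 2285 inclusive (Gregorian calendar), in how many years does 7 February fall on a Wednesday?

Track 7 February's weekday year by year (advancing +1, or +2 across a Feb 29):
  2224: Sat  2225: Mon (+2)  2226: Tue (+1)  2227: Wed (+1) ✓  2228: Thu (+1)
  2229: Sat (+2)  2230: Sun (+1)  2231: Mon (+1)  2232: Tue (+1)  2233: Thu (+2)
  2234: Fri (+1)  2235: Sat (+1)  2236: Sun (+1)  2237: Tue (+2)  … (34 more years) …
  2272: Wed (+1) ✓  2273: Fri (+2)  2274: Sat (+1)  2275: Sun (+1)  2276: Mon (+1)
  2277: Wed (+2) ✓  2278: Thu (+1)  2279: Fri (+1)  2280: Sat (+1)  2281: Mon (+2)
  2282: Tue (+1)  2283: Wed (+1) ✓  2284: Thu (+1)  2285: Sat (+2)
Wednesday years: 2227, 2238, 2244, 2249, 2255, 2266, 2272, 2277, 2283 — 9 in total.

9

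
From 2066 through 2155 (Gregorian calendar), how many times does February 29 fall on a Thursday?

3

Leap years in 2066–2155: 21 of them.
Feb 29 weekday advances by 5 (mod 7) from one leap year to the next four years later (or differs when a century non-leap intervenes).
Leap-day weekdays: 2068:Wed 2072:Mon 2076:Sat 2080:Thu✓ 2084:Tue 2088:Sun 2092:Fri 2096:Wed 2104:Fri 2108:Wed 2112:Mon 2116:Sat 2120:Thu✓ 2124:Tue 2128:Sun 2132:Fri 2136:Wed 2140:Mon 2144:Sat 2148:Thu✓ 2152:Tue
Thursday: 2080, 2120, 2148 → 3.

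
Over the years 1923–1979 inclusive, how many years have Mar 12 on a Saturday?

Track Mar 12's weekday year by year (advancing +1, or +2 across a Feb 29):
  1923: Mon  1924: Wed (+2)  1925: Thu (+1)  1926: Fri (+1)  1927: Sat (+1) ✓
  1928: Mon (+2)  1929: Tue (+1)  1930: Wed (+1)  1931: Thu (+1)  1932: Sat (+2) ✓
  1933: Sun (+1)  1934: Mon (+1)  1935: Tue (+1)  1936: Thu (+2)  … (29 more years) …
  1966: Sat (+1) ✓  1967: Sun (+1)  1968: Tue (+2)  1969: Wed (+1)  1970: Thu (+1)
  1971: Fri (+1)  1972: Sun (+2)  1973: Mon (+1)  1974: Tue (+1)  1975: Wed (+1)
  1976: Fri (+2)  1977: Sat (+1) ✓  1978: Sun (+1)  1979: Mon (+1)
Saturday years: 1927, 1932, 1938, 1949, 1955, 1960, 1966, 1977 — 8 in total.

8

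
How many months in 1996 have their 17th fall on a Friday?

Check the 17th of each month of 1996: Jan 17: Wed, Feb 17: Sat, Mar 17: Sun, Apr 17: Wed, May 17: Fri, Jun 17: Mon, Jul 17: Wed, Aug 17: Sat, Sep 17: Tue, Oct 17: Thu, Nov 17: Sun, Dec 17: Tue.
Friday occurs in May — 1 month.

1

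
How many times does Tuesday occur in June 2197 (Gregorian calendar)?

4

June 2197 has 30 days and begins on Thursday.
The first Tuesday is June 6.
Tuesdays fall on 6, 13, 20, 27 — that's 4.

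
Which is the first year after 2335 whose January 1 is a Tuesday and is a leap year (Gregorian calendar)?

2352

Jan 1 advances by 2 weekdays after a leap year and by 1 after a common year.
2335: Jan 1 is Tuesday.
2336: Wednesday (leap)
2337: Friday
2338: Saturday
2339: Sunday
2340: Monday (leap)
2341: Wednesday
2342: Thursday
2343: Friday
2344: Saturday (leap)
2345: Monday
2346: Tuesday
2347: Wednesday
2348: Thursday (leap)
2349: Saturday
2350: Sunday
2351: Monday
2352: Tuesday (leap)
2352 begins on a Tuesday and is a leap year.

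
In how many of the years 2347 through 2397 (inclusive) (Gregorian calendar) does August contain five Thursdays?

21

August has 31 days; it has five Thursdays when Thursday falls among the first (month-length − 28) days — i.e. when August 1 is one of Thursday/Wednesday/Tuesday.
August 1 by year: 2347:Fri 2348:Sun 2349:Mon 2350:Tue✓ 2351:Wed✓ 2352:Fri 2353:Sat 2354:Sun 2355:Mon 2356:Wed✓ 2357:Thu✓ 2358:Fri 2359:Sat 2360:Mon 2361:Tue✓ …(21 more)… 2383:Mon 2384:Wed✓ 2385:Thu✓ 2386:Fri 2387:Sat 2388:Mon 2389:Tue✓ 2390:Wed✓ 2391:Thu✓ 2392:Sat 2393:Sun 2394:Mon 2395:Tue✓ 2396:Thu✓ 2397:Fri
Years with five Thursdays: 2350, 2351, 2356, 2357, 2361, 2362, 2363, 2367, 2368, 2372, 2373, 2374, 2378, 2379, 2384, 2385, 2389, 2390, 2391, 2395, 2396 → 21.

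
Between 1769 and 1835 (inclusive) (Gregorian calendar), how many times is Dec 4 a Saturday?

Track Dec 4's weekday year by year (advancing +1, or +2 across a Feb 29):
  1769: Mon  1770: Tue (+1)  1771: Wed (+1)  1772: Fri (+2)  1773: Sat (+1) ✓
  1774: Sun (+1)  1775: Mon (+1)  1776: Wed (+2)  1777: Thu (+1)  1778: Fri (+1)
  1779: Sat (+1) ✓  1780: Mon (+2)  1781: Tue (+1)  1782: Wed (+1)  … (39 more years) …
  1822: Wed (+1)  1823: Thu (+1)  1824: Sat (+2) ✓  1825: Sun (+1)  1826: Mon (+1)
  1827: Tue (+1)  1828: Thu (+2)  1829: Fri (+1)  1830: Sat (+1) ✓  1831: Sun (+1)
  1832: Tue (+2)  1833: Wed (+1)  1834: Thu (+1)  1835: Fri (+1)
Saturday years: 1773, 1779, 1784, 1790, 1802, 1813, 1819, 1824, 1830 — 9 in total.

9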